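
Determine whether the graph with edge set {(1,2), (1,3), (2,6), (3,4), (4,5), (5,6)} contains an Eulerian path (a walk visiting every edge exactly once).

Step 1: Find the degree of each vertex:
  deg(1) = 2
  deg(2) = 2
  deg(3) = 2
  deg(4) = 2
  deg(5) = 2
  deg(6) = 2

Step 2: Count vertices with odd degree:
  All vertices have even degree (0 odd-degree vertices)

Step 3: Apply Euler's theorem:
  - Eulerian circuit exists iff graph is connected and all vertices have even degree
  - Eulerian path exists iff graph is connected and has 0 or 2 odd-degree vertices

Graph is connected with 0 odd-degree vertices.
Both Eulerian circuit and Eulerian path exist.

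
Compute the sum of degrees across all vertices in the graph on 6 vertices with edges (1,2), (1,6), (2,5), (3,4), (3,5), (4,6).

Step 1: Count edges incident to each vertex:
  deg(1) = 2 (neighbors: 2, 6)
  deg(2) = 2 (neighbors: 1, 5)
  deg(3) = 2 (neighbors: 4, 5)
  deg(4) = 2 (neighbors: 3, 6)
  deg(5) = 2 (neighbors: 2, 3)
  deg(6) = 2 (neighbors: 1, 4)

Step 2: Sum all degrees:
  2 + 2 + 2 + 2 + 2 + 2 = 12

Verification: sum of degrees = 2 * |E| = 2 * 6 = 12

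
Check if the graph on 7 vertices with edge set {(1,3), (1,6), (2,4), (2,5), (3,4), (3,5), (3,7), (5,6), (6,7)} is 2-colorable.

Step 1: Attempt 2-coloring using BFS:
  Start at vertex 1, assign color 0
  Color vertex 3 with color 1 (neighbor of 1)
  Color vertex 6 with color 1 (neighbor of 1)
  Color vertex 4 with color 0 (neighbor of 3)
  Color vertex 5 with color 0 (neighbor of 3)
  Color vertex 7 with color 0 (neighbor of 3)
  Color vertex 2 with color 1 (neighbor of 4)

Step 2: 2-coloring succeeded. No conflicts found.
  Set A (color 0): {1, 4, 5, 7}
  Set B (color 1): {2, 3, 6}

The graph is bipartite with partition {1, 4, 5, 7}, {2, 3, 6}.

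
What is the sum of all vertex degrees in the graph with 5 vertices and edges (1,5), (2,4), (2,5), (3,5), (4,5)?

Step 1: Count edges incident to each vertex:
  deg(1) = 1 (neighbors: 5)
  deg(2) = 2 (neighbors: 4, 5)
  deg(3) = 1 (neighbors: 5)
  deg(4) = 2 (neighbors: 2, 5)
  deg(5) = 4 (neighbors: 1, 2, 3, 4)

Step 2: Sum all degrees:
  1 + 2 + 1 + 2 + 4 = 10

Verification: sum of degrees = 2 * |E| = 2 * 5 = 10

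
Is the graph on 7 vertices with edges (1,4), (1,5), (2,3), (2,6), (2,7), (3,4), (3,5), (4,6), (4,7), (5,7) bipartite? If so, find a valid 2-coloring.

Step 1: Attempt 2-coloring using BFS:
  Start at vertex 1, assign color 0
  Color vertex 4 with color 1 (neighbor of 1)
  Color vertex 5 with color 1 (neighbor of 1)
  Color vertex 3 with color 0 (neighbor of 4)
  Color vertex 6 with color 0 (neighbor of 4)
  Color vertex 7 with color 0 (neighbor of 4)
  Color vertex 2 with color 1 (neighbor of 3)

Step 2: 2-coloring succeeded. No conflicts found.
  Set A (color 0): {1, 3, 6, 7}
  Set B (color 1): {2, 4, 5}

The graph is bipartite with partition {1, 3, 6, 7}, {2, 4, 5}.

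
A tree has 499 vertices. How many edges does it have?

A tree on n vertices always has exactly n - 1 edges.
For n = 499: edges = 499 - 1 = 498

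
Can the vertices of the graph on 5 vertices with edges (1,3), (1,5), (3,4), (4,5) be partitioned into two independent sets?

Step 1: Attempt 2-coloring using BFS:
  Start at vertex 1, assign color 0
  Color vertex 3 with color 1 (neighbor of 1)
  Color vertex 5 with color 1 (neighbor of 1)
  Color vertex 4 with color 0 (neighbor of 3)
  Start new component at vertex 2, assign color 0

Step 2: 2-coloring succeeded. No conflicts found.
  Set A (color 0): {1, 2, 4}
  Set B (color 1): {3, 5}

The graph is bipartite with partition {1, 2, 4}, {3, 5}.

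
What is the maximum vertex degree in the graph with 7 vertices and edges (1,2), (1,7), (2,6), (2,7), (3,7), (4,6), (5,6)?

Step 1: Count edges incident to each vertex:
  deg(1) = 2 (neighbors: 2, 7)
  deg(2) = 3 (neighbors: 1, 6, 7)
  deg(3) = 1 (neighbors: 7)
  deg(4) = 1 (neighbors: 6)
  deg(5) = 1 (neighbors: 6)
  deg(6) = 3 (neighbors: 2, 4, 5)
  deg(7) = 3 (neighbors: 1, 2, 3)

Step 2: Find maximum:
  max(2, 3, 1, 1, 1, 3, 3) = 3 (vertex 2)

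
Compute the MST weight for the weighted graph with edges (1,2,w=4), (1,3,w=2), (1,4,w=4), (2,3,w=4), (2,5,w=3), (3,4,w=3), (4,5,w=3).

Apply Kruskal's algorithm (sort edges by weight, add if no cycle):

Sorted edges by weight:
  (1,3) w=2
  (2,5) w=3
  (3,4) w=3
  (4,5) w=3
  (1,4) w=4
  (1,2) w=4
  (2,3) w=4

Add edge (1,3) w=2 -- no cycle. Running total: 2
Add edge (2,5) w=3 -- no cycle. Running total: 5
Add edge (3,4) w=3 -- no cycle. Running total: 8
Add edge (4,5) w=3 -- no cycle. Running total: 11

MST edges: (1,3,w=2), (2,5,w=3), (3,4,w=3), (4,5,w=3)
Total MST weight: 2 + 3 + 3 + 3 = 11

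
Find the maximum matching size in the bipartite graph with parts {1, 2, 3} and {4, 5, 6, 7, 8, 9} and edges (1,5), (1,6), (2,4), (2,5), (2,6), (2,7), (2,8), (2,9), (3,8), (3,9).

Step 1: List the neighbors of each left vertex:
  1: 5, 6
  2: 4, 5, 6, 7, 8, 9
  3: 8, 9

Step 2: Greedily match left vertices, then look for augmenting paths:
  Match 1 -- 5
  Match 2 -- 4
  Match 3 -- 8
  No augmenting path remains.

Step 3: Verify this is maximum:
  Matching size 3 = min(|L|, |R|) = min(3, 6), which is an upper bound, so this matching is maximum.

Maximum matching: {(1,5), (2,4), (3,8)}
Size: 3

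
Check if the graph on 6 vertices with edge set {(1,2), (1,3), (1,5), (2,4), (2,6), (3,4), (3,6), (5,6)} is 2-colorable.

Step 1: Attempt 2-coloring using BFS:
  Start at vertex 1, assign color 0
  Color vertex 2 with color 1 (neighbor of 1)
  Color vertex 3 with color 1 (neighbor of 1)
  Color vertex 5 with color 1 (neighbor of 1)
  Color vertex 4 with color 0 (neighbor of 2)
  Color vertex 6 with color 0 (neighbor of 2)

Step 2: 2-coloring succeeded. No conflicts found.
  Set A (color 0): {1, 4, 6}
  Set B (color 1): {2, 3, 5}

The graph is bipartite with partition {1, 4, 6}, {2, 3, 5}.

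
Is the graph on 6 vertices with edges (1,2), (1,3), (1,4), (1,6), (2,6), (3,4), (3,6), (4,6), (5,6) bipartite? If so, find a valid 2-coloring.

Step 1: Attempt 2-coloring using BFS:
  Start at vertex 1, assign color 0
  Color vertex 2 with color 1 (neighbor of 1)
  Color vertex 3 with color 1 (neighbor of 1)
  Color vertex 4 with color 1 (neighbor of 1)
  Color vertex 6 with color 1 (neighbor of 1)

Step 2: Conflict found! Vertices 2 and 6 are adjacent but have the same color.
This means the graph contains an odd cycle.

The graph is NOT bipartite.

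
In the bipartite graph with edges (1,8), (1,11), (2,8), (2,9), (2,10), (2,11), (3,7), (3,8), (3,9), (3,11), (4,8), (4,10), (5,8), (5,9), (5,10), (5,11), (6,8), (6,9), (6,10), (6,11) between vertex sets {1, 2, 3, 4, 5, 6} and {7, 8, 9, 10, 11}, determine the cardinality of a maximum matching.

Step 1: List the neighbors of each left vertex:
  1: 8, 11
  2: 8, 9, 10, 11
  3: 7, 8, 9, 11
  4: 8, 10
  5: 8, 9, 10, 11
  6: 8, 9, 10, 11

Step 2: Greedily match left vertices, then look for augmenting paths:
  Match 1 -- 8
  Match 2 -- 9
  Match 3 -- 7
  Match 4 -- 10
  Match 5 -- 11
  No augmenting path remains.

Step 3: Verify this is maximum:
  Matching size 5 = min(|L|, |R|) = min(6, 5), which is an upper bound, so this matching is maximum.

Maximum matching: {(1,8), (2,9), (3,7), (4,10), (5,11)}
Size: 5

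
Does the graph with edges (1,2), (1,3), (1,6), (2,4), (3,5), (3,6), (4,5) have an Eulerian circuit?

Step 1: Find the degree of each vertex:
  deg(1) = 3
  deg(2) = 2
  deg(3) = 3
  deg(4) = 2
  deg(5) = 2
  deg(6) = 2

Step 2: Count vertices with odd degree:
  Odd-degree vertices: 1, 3 (2 total)

Step 3: Apply Euler's theorem:
  - Eulerian circuit exists iff graph is connected and all vertices have even degree
  - Eulerian path exists iff graph is connected and has 0 or 2 odd-degree vertices

Graph is connected with exactly 2 odd-degree vertices (1, 3).
Eulerian path exists (starting and ending at the odd-degree vertices), but no Eulerian circuit.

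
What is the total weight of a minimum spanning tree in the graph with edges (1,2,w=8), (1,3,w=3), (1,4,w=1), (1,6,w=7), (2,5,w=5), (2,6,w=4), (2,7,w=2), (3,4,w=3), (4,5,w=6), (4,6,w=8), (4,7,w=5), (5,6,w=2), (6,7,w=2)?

Apply Kruskal's algorithm (sort edges by weight, add if no cycle):

Sorted edges by weight:
  (1,4) w=1
  (2,7) w=2
  (5,6) w=2
  (6,7) w=2
  (1,3) w=3
  (3,4) w=3
  (2,6) w=4
  (2,5) w=5
  (4,7) w=5
  (4,5) w=6
  (1,6) w=7
  (1,2) w=8
  (4,6) w=8

Add edge (1,4) w=1 -- no cycle. Running total: 1
Add edge (2,7) w=2 -- no cycle. Running total: 3
Add edge (5,6) w=2 -- no cycle. Running total: 5
Add edge (6,7) w=2 -- no cycle. Running total: 7
Add edge (1,3) w=3 -- no cycle. Running total: 10
Skip edge (3,4) w=3 -- would create cycle
Skip edge (2,6) w=4 -- would create cycle
Skip edge (2,5) w=5 -- would create cycle
Add edge (4,7) w=5 -- no cycle. Running total: 15

MST edges: (1,4,w=1), (2,7,w=2), (5,6,w=2), (6,7,w=2), (1,3,w=3), (4,7,w=5)
Total MST weight: 1 + 2 + 2 + 2 + 3 + 5 = 15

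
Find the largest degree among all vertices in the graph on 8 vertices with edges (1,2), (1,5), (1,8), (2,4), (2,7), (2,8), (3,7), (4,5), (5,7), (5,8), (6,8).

Step 1: Count edges incident to each vertex:
  deg(1) = 3 (neighbors: 2, 5, 8)
  deg(2) = 4 (neighbors: 1, 4, 7, 8)
  deg(3) = 1 (neighbors: 7)
  deg(4) = 2 (neighbors: 2, 5)
  deg(5) = 4 (neighbors: 1, 4, 7, 8)
  deg(6) = 1 (neighbors: 8)
  deg(7) = 3 (neighbors: 2, 3, 5)
  deg(8) = 4 (neighbors: 1, 2, 5, 6)

Step 2: Find maximum:
  max(3, 4, 1, 2, 4, 1, 3, 4) = 4 (vertex 2)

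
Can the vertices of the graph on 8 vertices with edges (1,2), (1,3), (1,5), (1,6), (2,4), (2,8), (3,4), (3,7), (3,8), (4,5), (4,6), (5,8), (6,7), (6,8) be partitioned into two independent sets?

Step 1: Attempt 2-coloring using BFS:
  Start at vertex 1, assign color 0
  Color vertex 2 with color 1 (neighbor of 1)
  Color vertex 3 with color 1 (neighbor of 1)
  Color vertex 5 with color 1 (neighbor of 1)
  Color vertex 6 with color 1 (neighbor of 1)
  Color vertex 4 with color 0 (neighbor of 2)
  Color vertex 8 with color 0 (neighbor of 2)
  Color vertex 7 with color 0 (neighbor of 3)

Step 2: 2-coloring succeeded. No conflicts found.
  Set A (color 0): {1, 4, 7, 8}
  Set B (color 1): {2, 3, 5, 6}

The graph is bipartite with partition {1, 4, 7, 8}, {2, 3, 5, 6}.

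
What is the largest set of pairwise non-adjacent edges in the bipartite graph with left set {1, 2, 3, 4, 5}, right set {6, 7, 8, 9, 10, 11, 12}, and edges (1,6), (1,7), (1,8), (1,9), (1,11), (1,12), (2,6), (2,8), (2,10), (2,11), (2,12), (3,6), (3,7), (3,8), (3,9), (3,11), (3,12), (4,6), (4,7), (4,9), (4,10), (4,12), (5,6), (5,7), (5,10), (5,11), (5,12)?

Step 1: List the neighbors of each left vertex:
  1: 6, 7, 8, 9, 11, 12
  2: 6, 8, 10, 11, 12
  3: 6, 7, 8, 9, 11, 12
  4: 6, 7, 9, 10, 12
  5: 6, 7, 10, 11, 12

Step 2: Greedily match left vertices, then look for augmenting paths:
  Match 1 -- 6
  Match 2 -- 8
  Match 3 -- 7
  Match 4 -- 9
  Match 5 -- 10
  No augmenting path remains.

Step 3: Verify this is maximum:
  Matching size 5 = min(|L|, |R|) = min(5, 7), which is an upper bound, so this matching is maximum.

Maximum matching: {(1,6), (2,8), (3,7), (4,9), (5,10)}
Size: 5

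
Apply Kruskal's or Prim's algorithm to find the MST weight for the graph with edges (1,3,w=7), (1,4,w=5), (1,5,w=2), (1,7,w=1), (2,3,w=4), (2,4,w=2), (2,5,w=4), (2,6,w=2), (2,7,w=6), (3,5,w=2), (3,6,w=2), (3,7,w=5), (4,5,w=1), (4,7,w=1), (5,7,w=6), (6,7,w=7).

Apply Kruskal's algorithm (sort edges by weight, add if no cycle):

Sorted edges by weight:
  (1,7) w=1
  (4,5) w=1
  (4,7) w=1
  (1,5) w=2
  (2,6) w=2
  (2,4) w=2
  (3,6) w=2
  (3,5) w=2
  (2,3) w=4
  (2,5) w=4
  (1,4) w=5
  (3,7) w=5
  (2,7) w=6
  (5,7) w=6
  (1,3) w=7
  (6,7) w=7

Add edge (1,7) w=1 -- no cycle. Running total: 1
Add edge (4,5) w=1 -- no cycle. Running total: 2
Add edge (4,7) w=1 -- no cycle. Running total: 3
Skip edge (1,5) w=2 -- would create cycle
Add edge (2,6) w=2 -- no cycle. Running total: 5
Add edge (2,4) w=2 -- no cycle. Running total: 7
Add edge (3,6) w=2 -- no cycle. Running total: 9

MST edges: (1,7,w=1), (4,5,w=1), (4,7,w=1), (2,6,w=2), (2,4,w=2), (3,6,w=2)
Total MST weight: 1 + 1 + 1 + 2 + 2 + 2 = 9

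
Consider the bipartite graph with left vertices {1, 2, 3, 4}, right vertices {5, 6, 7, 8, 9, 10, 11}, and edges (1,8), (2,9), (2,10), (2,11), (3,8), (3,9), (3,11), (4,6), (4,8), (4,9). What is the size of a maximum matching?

Step 1: List the neighbors of each left vertex:
  1: 8
  2: 9, 10, 11
  3: 8, 9, 11
  4: 6, 8, 9

Step 2: Greedily match left vertices, then look for augmenting paths:
  Match 1 -- 8
  Match 2 -- 9
  Match 3 -- 11
  Match 4 -- 6
  No augmenting path remains.

Step 3: Verify this is maximum:
  Matching size 4 = min(|L|, |R|) = min(4, 7), which is an upper bound, so this matching is maximum.

Maximum matching: {(1,8), (2,9), (3,11), (4,6)}
Size: 4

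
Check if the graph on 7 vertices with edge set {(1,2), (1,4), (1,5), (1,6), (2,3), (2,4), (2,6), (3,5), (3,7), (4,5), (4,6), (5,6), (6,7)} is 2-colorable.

Step 1: Attempt 2-coloring using BFS:
  Start at vertex 1, assign color 0
  Color vertex 2 with color 1 (neighbor of 1)
  Color vertex 4 with color 1 (neighbor of 1)
  Color vertex 5 with color 1 (neighbor of 1)
  Color vertex 6 with color 1 (neighbor of 1)
  Color vertex 3 with color 0 (neighbor of 2)

Step 2: Conflict found! Vertices 2 and 4 are adjacent but have the same color.
This means the graph contains an odd cycle.

The graph is NOT bipartite.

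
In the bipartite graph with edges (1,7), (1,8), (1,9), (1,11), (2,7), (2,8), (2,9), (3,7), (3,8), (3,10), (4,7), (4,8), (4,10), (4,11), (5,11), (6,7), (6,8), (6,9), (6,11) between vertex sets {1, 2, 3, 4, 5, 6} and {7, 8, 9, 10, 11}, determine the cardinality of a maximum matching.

Step 1: List the neighbors of each left vertex:
  1: 7, 8, 9, 11
  2: 7, 8, 9
  3: 7, 8, 10
  4: 7, 8, 10, 11
  5: 11
  6: 7, 8, 9, 11

Step 2: Greedily match left vertices, then look for augmenting paths:
  Match 1 -- 7
  Match 2 -- 8
  Match 3 -- 10
  Match 4 -- 11
  Match 6 -- 9
  No augmenting path remains.

Step 3: Verify this is maximum:
  Matching size 5 = min(|L|, |R|) = min(6, 5), which is an upper bound, so this matching is maximum.

Maximum matching: {(1,7), (2,8), (3,10), (4,11), (6,9)}
Size: 5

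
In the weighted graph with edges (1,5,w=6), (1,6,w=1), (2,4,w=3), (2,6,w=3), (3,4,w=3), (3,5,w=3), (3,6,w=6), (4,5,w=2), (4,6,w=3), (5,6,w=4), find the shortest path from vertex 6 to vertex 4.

Step 1: Build adjacency list with weights:
  1: 5(w=6), 6(w=1)
  2: 4(w=3), 6(w=3)
  3: 4(w=3), 5(w=3), 6(w=6)
  4: 2(w=3), 3(w=3), 5(w=2), 6(w=3)
  5: 1(w=6), 3(w=3), 4(w=2), 6(w=4)
  6: 1(w=1), 2(w=3), 3(w=6), 4(w=3), 5(w=4)

Step 2: Apply Dijkstra's algorithm from vertex 6:
  Visit vertex 6 (distance=0)
    Update dist[1] = 1
    Update dist[2] = 3
    Update dist[3] = 6
    Update dist[4] = 3
    Update dist[5] = 4
  Visit vertex 1 (distance=1)
  Visit vertex 2 (distance=3)
  Visit vertex 4 (distance=3)

Step 3: Shortest path: 6 -> 4
Total weight: 3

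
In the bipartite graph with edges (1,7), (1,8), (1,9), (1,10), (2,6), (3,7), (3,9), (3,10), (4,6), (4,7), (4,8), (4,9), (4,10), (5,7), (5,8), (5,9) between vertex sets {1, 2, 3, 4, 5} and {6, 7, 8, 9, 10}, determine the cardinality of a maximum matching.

Step 1: List the neighbors of each left vertex:
  1: 7, 8, 9, 10
  2: 6
  3: 7, 9, 10
  4: 6, 7, 8, 9, 10
  5: 7, 8, 9

Step 2: Greedily match left vertices, then look for augmenting paths:
  Match 1 -- 10
  Match 2 -- 6
  Match 3 -- 9
  Match 4 -- 8
  Match 5 -- 7
  No augmenting path remains.

Step 3: Verify this is maximum:
  Matching size 5 = min(|L|, |R|) = min(5, 5), which is an upper bound, so this matching is maximum.

Maximum matching: {(1,10), (2,6), (3,9), (4,8), (5,7)}
Size: 5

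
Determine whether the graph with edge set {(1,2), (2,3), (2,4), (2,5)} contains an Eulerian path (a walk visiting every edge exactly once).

Step 1: Find the degree of each vertex:
  deg(1) = 1
  deg(2) = 4
  deg(3) = 1
  deg(4) = 1
  deg(5) = 1

Step 2: Count vertices with odd degree:
  Odd-degree vertices: 1, 3, 4, 5 (4 total)

Step 3: Apply Euler's theorem:
  - Eulerian circuit exists iff graph is connected and all vertices have even degree
  - Eulerian path exists iff graph is connected and has 0 or 2 odd-degree vertices

Graph has 4 odd-degree vertices (need 0 or 2).
Neither Eulerian path nor Eulerian circuit exists.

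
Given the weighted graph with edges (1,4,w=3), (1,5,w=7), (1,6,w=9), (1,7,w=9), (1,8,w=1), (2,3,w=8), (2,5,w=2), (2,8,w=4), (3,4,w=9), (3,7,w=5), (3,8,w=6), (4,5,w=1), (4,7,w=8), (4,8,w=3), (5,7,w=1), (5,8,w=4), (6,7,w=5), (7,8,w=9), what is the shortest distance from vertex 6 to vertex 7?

Step 1: Build adjacency list with weights:
  1: 4(w=3), 5(w=7), 6(w=9), 7(w=9), 8(w=1)
  2: 3(w=8), 5(w=2), 8(w=4)
  3: 2(w=8), 4(w=9), 7(w=5), 8(w=6)
  4: 1(w=3), 3(w=9), 5(w=1), 7(w=8), 8(w=3)
  5: 1(w=7), 2(w=2), 4(w=1), 7(w=1), 8(w=4)
  6: 1(w=9), 7(w=5)
  7: 1(w=9), 3(w=5), 4(w=8), 5(w=1), 6(w=5), 8(w=9)
  8: 1(w=1), 2(w=4), 3(w=6), 4(w=3), 5(w=4), 7(w=9)

Step 2: Apply Dijkstra's algorithm from vertex 6:
  Visit vertex 6 (distance=0)
    Update dist[1] = 9
    Update dist[7] = 5
  Visit vertex 7 (distance=5)
    Update dist[3] = 10
    Update dist[4] = 13
    Update dist[5] = 6
    Update dist[8] = 14

Step 3: Shortest path: 6 -> 7
Total weight: 5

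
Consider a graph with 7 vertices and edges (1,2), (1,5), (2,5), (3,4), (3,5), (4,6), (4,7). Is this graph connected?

Step 1: Build adjacency list from edges:
  1: 2, 5
  2: 1, 5
  3: 4, 5
  4: 3, 6, 7
  5: 1, 2, 3
  6: 4
  7: 4

Step 2: Run BFS/DFS from vertex 1:
  Visited: {1, 2, 5, 3, 4, 6, 7}
  Reached 7 of 7 vertices

Step 3: All 7 vertices reached from vertex 1, so the graph is connected.
Answer: Yes, the graph is connected.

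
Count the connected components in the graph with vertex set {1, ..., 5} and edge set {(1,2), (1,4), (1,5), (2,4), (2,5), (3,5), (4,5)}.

Step 1: Build adjacency list from edges:
  1: 2, 4, 5
  2: 1, 4, 5
  3: 5
  4: 1, 2, 5
  5: 1, 2, 3, 4

Step 2: Run BFS/DFS from vertex 1:
  Visited: {1, 2, 4, 5, 3}
  Reached 5 of 5 vertices

Step 3: All 5 vertices reached from vertex 1, so the graph is connected.
Number of connected components: 1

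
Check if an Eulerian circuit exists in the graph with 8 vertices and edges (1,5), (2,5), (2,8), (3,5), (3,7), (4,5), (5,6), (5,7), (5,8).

Step 1: Find the degree of each vertex:
  deg(1) = 1
  deg(2) = 2
  deg(3) = 2
  deg(4) = 1
  deg(5) = 7
  deg(6) = 1
  deg(7) = 2
  deg(8) = 2

Step 2: Count vertices with odd degree:
  Odd-degree vertices: 1, 4, 5, 6 (4 total)

Step 3: Apply Euler's theorem:
  - Eulerian circuit exists iff graph is connected and all vertices have even degree
  - Eulerian path exists iff graph is connected and has 0 or 2 odd-degree vertices

Graph has 4 odd-degree vertices (need 0 or 2).
Neither Eulerian path nor Eulerian circuit exists.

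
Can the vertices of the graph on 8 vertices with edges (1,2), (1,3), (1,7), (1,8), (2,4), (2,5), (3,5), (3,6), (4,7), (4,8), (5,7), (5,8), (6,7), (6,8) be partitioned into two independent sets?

Step 1: Attempt 2-coloring using BFS:
  Start at vertex 1, assign color 0
  Color vertex 2 with color 1 (neighbor of 1)
  Color vertex 3 with color 1 (neighbor of 1)
  Color vertex 7 with color 1 (neighbor of 1)
  Color vertex 8 with color 1 (neighbor of 1)
  Color vertex 4 with color 0 (neighbor of 2)
  Color vertex 5 with color 0 (neighbor of 2)
  Color vertex 6 with color 0 (neighbor of 3)

Step 2: 2-coloring succeeded. No conflicts found.
  Set A (color 0): {1, 4, 5, 6}
  Set B (color 1): {2, 3, 7, 8}

The graph is bipartite with partition {1, 4, 5, 6}, {2, 3, 7, 8}.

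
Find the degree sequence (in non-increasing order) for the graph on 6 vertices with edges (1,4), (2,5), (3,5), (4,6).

Step 1: Count edges incident to each vertex:
  deg(1) = 1 (neighbors: 4)
  deg(2) = 1 (neighbors: 5)
  deg(3) = 1 (neighbors: 5)
  deg(4) = 2 (neighbors: 1, 6)
  deg(5) = 2 (neighbors: 2, 3)
  deg(6) = 1 (neighbors: 4)

Step 2: Sort degrees in non-increasing order:
  Degrees: [1, 1, 1, 2, 2, 1] -> sorted: [2, 2, 1, 1, 1, 1]

Degree sequence: [2, 2, 1, 1, 1, 1]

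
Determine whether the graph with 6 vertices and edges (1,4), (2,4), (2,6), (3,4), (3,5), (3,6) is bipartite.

Step 1: Attempt 2-coloring using BFS:
  Start at vertex 1, assign color 0
  Color vertex 4 with color 1 (neighbor of 1)
  Color vertex 2 with color 0 (neighbor of 4)
  Color vertex 3 with color 0 (neighbor of 4)
  Color vertex 6 with color 1 (neighbor of 2)
  Color vertex 5 with color 1 (neighbor of 3)

Step 2: 2-coloring succeeded. No conflicts found.
  Set A (color 0): {1, 2, 3}
  Set B (color 1): {4, 5, 6}

The graph is bipartite with partition {1, 2, 3}, {4, 5, 6}.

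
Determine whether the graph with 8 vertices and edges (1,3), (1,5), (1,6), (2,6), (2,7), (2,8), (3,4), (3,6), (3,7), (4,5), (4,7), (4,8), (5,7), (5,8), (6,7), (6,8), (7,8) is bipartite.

Step 1: Attempt 2-coloring using BFS:
  Start at vertex 1, assign color 0
  Color vertex 3 with color 1 (neighbor of 1)
  Color vertex 5 with color 1 (neighbor of 1)
  Color vertex 6 with color 1 (neighbor of 1)
  Color vertex 4 with color 0 (neighbor of 3)

Step 2: Conflict found! Vertices 3 and 6 are adjacent but have the same color.
This means the graph contains an odd cycle.

The graph is NOT bipartite.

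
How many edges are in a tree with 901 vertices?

A tree on n vertices always has exactly n - 1 edges.
For n = 901: edges = 901 - 1 = 900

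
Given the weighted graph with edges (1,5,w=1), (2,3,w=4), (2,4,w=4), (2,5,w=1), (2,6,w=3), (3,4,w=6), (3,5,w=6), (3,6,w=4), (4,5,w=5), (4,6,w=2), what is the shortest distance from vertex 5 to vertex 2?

Step 1: Build adjacency list with weights:
  1: 5(w=1)
  2: 3(w=4), 4(w=4), 5(w=1), 6(w=3)
  3: 2(w=4), 4(w=6), 5(w=6), 6(w=4)
  4: 2(w=4), 3(w=6), 5(w=5), 6(w=2)
  5: 1(w=1), 2(w=1), 3(w=6), 4(w=5)
  6: 2(w=3), 3(w=4), 4(w=2)

Step 2: Apply Dijkstra's algorithm from vertex 5:
  Visit vertex 5 (distance=0)
    Update dist[1] = 1
    Update dist[2] = 1
    Update dist[3] = 6
    Update dist[4] = 5
  Visit vertex 1 (distance=1)
  Visit vertex 2 (distance=1)
    Update dist[3] = 5
    Update dist[6] = 4

Step 3: Shortest path: 5 -> 2
Total weight: 1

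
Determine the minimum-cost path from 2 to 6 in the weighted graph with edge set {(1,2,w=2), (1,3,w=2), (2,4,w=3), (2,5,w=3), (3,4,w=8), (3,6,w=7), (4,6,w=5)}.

Step 1: Build adjacency list with weights:
  1: 2(w=2), 3(w=2)
  2: 1(w=2), 4(w=3), 5(w=3)
  3: 1(w=2), 4(w=8), 6(w=7)
  4: 2(w=3), 3(w=8), 6(w=5)
  5: 2(w=3)
  6: 3(w=7), 4(w=5)

Step 2: Apply Dijkstra's algorithm from vertex 2:
  Visit vertex 2 (distance=0)
    Update dist[1] = 2
    Update dist[4] = 3
    Update dist[5] = 3
  Visit vertex 1 (distance=2)
    Update dist[3] = 4
  Visit vertex 4 (distance=3)
    Update dist[6] = 8
  Visit vertex 5 (distance=3)
  Visit vertex 3 (distance=4)
  Visit vertex 6 (distance=8)

Step 3: Shortest path: 2 -> 4 -> 6
Total weight: 3 + 5 = 8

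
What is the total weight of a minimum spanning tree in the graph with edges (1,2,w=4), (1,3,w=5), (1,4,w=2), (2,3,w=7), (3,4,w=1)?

Apply Kruskal's algorithm (sort edges by weight, add if no cycle):

Sorted edges by weight:
  (3,4) w=1
  (1,4) w=2
  (1,2) w=4
  (1,3) w=5
  (2,3) w=7

Add edge (3,4) w=1 -- no cycle. Running total: 1
Add edge (1,4) w=2 -- no cycle. Running total: 3
Add edge (1,2) w=4 -- no cycle. Running total: 7

MST edges: (3,4,w=1), (1,4,w=2), (1,2,w=4)
Total MST weight: 1 + 2 + 4 = 7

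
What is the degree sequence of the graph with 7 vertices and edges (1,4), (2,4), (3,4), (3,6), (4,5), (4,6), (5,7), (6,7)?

Step 1: Count edges incident to each vertex:
  deg(1) = 1 (neighbors: 4)
  deg(2) = 1 (neighbors: 4)
  deg(3) = 2 (neighbors: 4, 6)
  deg(4) = 5 (neighbors: 1, 2, 3, 5, 6)
  deg(5) = 2 (neighbors: 4, 7)
  deg(6) = 3 (neighbors: 3, 4, 7)
  deg(7) = 2 (neighbors: 5, 6)

Step 2: Sort degrees in non-increasing order:
  Degrees: [1, 1, 2, 5, 2, 3, 2] -> sorted: [5, 3, 2, 2, 2, 1, 1]

Degree sequence: [5, 3, 2, 2, 2, 1, 1]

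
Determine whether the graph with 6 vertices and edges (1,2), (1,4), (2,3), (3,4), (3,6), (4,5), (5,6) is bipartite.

Step 1: Attempt 2-coloring using BFS:
  Start at vertex 1, assign color 0
  Color vertex 2 with color 1 (neighbor of 1)
  Color vertex 4 with color 1 (neighbor of 1)
  Color vertex 3 with color 0 (neighbor of 2)
  Color vertex 5 with color 0 (neighbor of 4)
  Color vertex 6 with color 1 (neighbor of 3)

Step 2: 2-coloring succeeded. No conflicts found.
  Set A (color 0): {1, 3, 5}
  Set B (color 1): {2, 4, 6}

The graph is bipartite with partition {1, 3, 5}, {2, 4, 6}.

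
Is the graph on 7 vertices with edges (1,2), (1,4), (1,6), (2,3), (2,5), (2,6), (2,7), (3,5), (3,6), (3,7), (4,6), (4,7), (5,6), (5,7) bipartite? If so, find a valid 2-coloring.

Step 1: Attempt 2-coloring using BFS:
  Start at vertex 1, assign color 0
  Color vertex 2 with color 1 (neighbor of 1)
  Color vertex 4 with color 1 (neighbor of 1)
  Color vertex 6 with color 1 (neighbor of 1)
  Color vertex 3 with color 0 (neighbor of 2)
  Color vertex 5 with color 0 (neighbor of 2)

Step 2: Conflict found! Vertices 2 and 6 are adjacent but have the same color.
This means the graph contains an odd cycle.

The graph is NOT bipartite.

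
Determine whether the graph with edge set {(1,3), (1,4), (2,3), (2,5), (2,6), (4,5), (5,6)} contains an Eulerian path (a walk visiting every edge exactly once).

Step 1: Find the degree of each vertex:
  deg(1) = 2
  deg(2) = 3
  deg(3) = 2
  deg(4) = 2
  deg(5) = 3
  deg(6) = 2

Step 2: Count vertices with odd degree:
  Odd-degree vertices: 2, 5 (2 total)

Step 3: Apply Euler's theorem:
  - Eulerian circuit exists iff graph is connected and all vertices have even degree
  - Eulerian path exists iff graph is connected and has 0 or 2 odd-degree vertices

Graph is connected with exactly 2 odd-degree vertices (2, 5).
Eulerian path exists (starting and ending at the odd-degree vertices), but no Eulerian circuit.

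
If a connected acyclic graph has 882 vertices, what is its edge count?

A tree on n vertices always has exactly n - 1 edges.
For n = 882: edges = 882 - 1 = 881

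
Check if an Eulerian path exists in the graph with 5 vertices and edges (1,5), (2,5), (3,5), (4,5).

Step 1: Find the degree of each vertex:
  deg(1) = 1
  deg(2) = 1
  deg(3) = 1
  deg(4) = 1
  deg(5) = 4

Step 2: Count vertices with odd degree:
  Odd-degree vertices: 1, 2, 3, 4 (4 total)

Step 3: Apply Euler's theorem:
  - Eulerian circuit exists iff graph is connected and all vertices have even degree
  - Eulerian path exists iff graph is connected and has 0 or 2 odd-degree vertices

Graph has 4 odd-degree vertices (need 0 or 2).
Neither Eulerian path nor Eulerian circuit exists.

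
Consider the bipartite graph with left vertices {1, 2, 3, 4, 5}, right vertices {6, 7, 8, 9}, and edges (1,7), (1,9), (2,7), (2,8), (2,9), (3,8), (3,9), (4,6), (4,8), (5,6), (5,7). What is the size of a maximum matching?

Step 1: List the neighbors of each left vertex:
  1: 7, 9
  2: 7, 8, 9
  3: 8, 9
  4: 6, 8
  5: 6, 7

Step 2: Greedily match left vertices, then look for augmenting paths:
  Match 1 -- 7
  Match 2 -- 8
  Match 3 -- 9
  Match 4 -- 6
  No augmenting path remains.

Step 3: Verify this is maximum:
  Matching size 4 = min(|L|, |R|) = min(5, 4), which is an upper bound, so this matching is maximum.

Maximum matching: {(1,7), (2,8), (3,9), (4,6)}
Size: 4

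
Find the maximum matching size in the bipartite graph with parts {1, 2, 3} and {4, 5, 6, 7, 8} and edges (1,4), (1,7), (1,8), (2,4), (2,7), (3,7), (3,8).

Step 1: List the neighbors of each left vertex:
  1: 4, 7, 8
  2: 4, 7
  3: 7, 8

Step 2: Greedily match left vertices, then look for augmenting paths:
  Match 1 -- 4
  Match 2 -- 7
  Match 3 -- 8
  No augmenting path remains.

Step 3: Verify this is maximum:
  Matching size 3 = min(|L|, |R|) = min(3, 5), which is an upper bound, so this matching is maximum.

Maximum matching: {(1,4), (2,7), (3,8)}
Size: 3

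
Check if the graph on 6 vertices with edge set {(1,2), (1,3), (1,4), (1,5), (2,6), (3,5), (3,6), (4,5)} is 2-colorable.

Step 1: Attempt 2-coloring using BFS:
  Start at vertex 1, assign color 0
  Color vertex 2 with color 1 (neighbor of 1)
  Color vertex 3 with color 1 (neighbor of 1)
  Color vertex 4 with color 1 (neighbor of 1)
  Color vertex 5 with color 1 (neighbor of 1)
  Color vertex 6 with color 0 (neighbor of 2)

Step 2: Conflict found! Vertices 3 and 5 are adjacent but have the same color.
This means the graph contains an odd cycle.

The graph is NOT bipartite.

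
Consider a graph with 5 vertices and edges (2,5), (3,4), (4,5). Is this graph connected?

Step 1: Build adjacency list from edges:
  1: (none)
  2: 5
  3: 4
  4: 3, 5
  5: 2, 4

Step 2: Run BFS/DFS from vertex 1:
  Visited: {1}
  Reached 1 of 5 vertices

Step 3: Only 1 of 5 vertices reached. Graph is disconnected.
Connected components: {1}, {2, 3, 4, 5}
Answer: No, the graph is not connected (2 components).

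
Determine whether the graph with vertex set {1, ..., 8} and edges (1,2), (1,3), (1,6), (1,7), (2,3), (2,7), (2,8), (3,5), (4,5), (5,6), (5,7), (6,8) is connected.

Step 1: Build adjacency list from edges:
  1: 2, 3, 6, 7
  2: 1, 3, 7, 8
  3: 1, 2, 5
  4: 5
  5: 3, 4, 6, 7
  6: 1, 5, 8
  7: 1, 2, 5
  8: 2, 6

Step 2: Run BFS/DFS from vertex 1:
  Visited: {1, 2, 3, 6, 7, 8, 5, 4}
  Reached 8 of 8 vertices

Step 3: All 8 vertices reached from vertex 1, so the graph is connected.
Answer: Yes, the graph is connected.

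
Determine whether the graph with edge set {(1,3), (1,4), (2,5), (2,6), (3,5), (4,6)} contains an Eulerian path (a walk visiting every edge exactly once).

Step 1: Find the degree of each vertex:
  deg(1) = 2
  deg(2) = 2
  deg(3) = 2
  deg(4) = 2
  deg(5) = 2
  deg(6) = 2

Step 2: Count vertices with odd degree:
  All vertices have even degree (0 odd-degree vertices)

Step 3: Apply Euler's theorem:
  - Eulerian circuit exists iff graph is connected and all vertices have even degree
  - Eulerian path exists iff graph is connected and has 0 or 2 odd-degree vertices

Graph is connected with 0 odd-degree vertices.
Both Eulerian circuit and Eulerian path exist.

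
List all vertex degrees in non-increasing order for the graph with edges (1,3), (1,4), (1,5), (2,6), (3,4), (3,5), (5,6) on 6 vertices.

Step 1: Count edges incident to each vertex:
  deg(1) = 3 (neighbors: 3, 4, 5)
  deg(2) = 1 (neighbors: 6)
  deg(3) = 3 (neighbors: 1, 4, 5)
  deg(4) = 2 (neighbors: 1, 3)
  deg(5) = 3 (neighbors: 1, 3, 6)
  deg(6) = 2 (neighbors: 2, 5)

Step 2: Sort degrees in non-increasing order:
  Degrees: [3, 1, 3, 2, 3, 2] -> sorted: [3, 3, 3, 2, 2, 1]

Degree sequence: [3, 3, 3, 2, 2, 1]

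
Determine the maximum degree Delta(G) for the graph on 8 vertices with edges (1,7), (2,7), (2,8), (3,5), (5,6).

Step 1: Count edges incident to each vertex:
  deg(1) = 1 (neighbors: 7)
  deg(2) = 2 (neighbors: 7, 8)
  deg(3) = 1 (neighbors: 5)
  deg(4) = 0 (neighbors: none)
  deg(5) = 2 (neighbors: 3, 6)
  deg(6) = 1 (neighbors: 5)
  deg(7) = 2 (neighbors: 1, 2)
  deg(8) = 1 (neighbors: 2)

Step 2: Find maximum:
  max(1, 2, 1, 0, 2, 1, 2, 1) = 2 (vertex 2)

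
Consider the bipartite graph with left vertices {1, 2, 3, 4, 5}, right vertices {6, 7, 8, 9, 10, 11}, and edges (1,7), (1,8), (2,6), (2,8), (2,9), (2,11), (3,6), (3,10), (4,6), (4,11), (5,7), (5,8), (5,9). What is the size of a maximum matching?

Step 1: List the neighbors of each left vertex:
  1: 7, 8
  2: 6, 8, 9, 11
  3: 6, 10
  4: 6, 11
  5: 7, 8, 9

Step 2: Greedily match left vertices, then look for augmenting paths:
  Match 1 -- 7
  Match 2 -- 6
  Match 3 -- 10
  Match 4 -- 11
  Match 5 -- 8
  No augmenting path remains.

Step 3: Verify this is maximum:
  Matching size 5 = min(|L|, |R|) = min(5, 6), which is an upper bound, so this matching is maximum.

Maximum matching: {(1,7), (2,6), (3,10), (4,11), (5,8)}
Size: 5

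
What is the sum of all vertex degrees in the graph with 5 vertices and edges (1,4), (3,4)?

Step 1: Count edges incident to each vertex:
  deg(1) = 1 (neighbors: 4)
  deg(2) = 0 (neighbors: none)
  deg(3) = 1 (neighbors: 4)
  deg(4) = 2 (neighbors: 1, 3)
  deg(5) = 0 (neighbors: none)

Step 2: Sum all degrees:
  1 + 0 + 1 + 2 + 0 = 4

Verification: sum of degrees = 2 * |E| = 2 * 2 = 4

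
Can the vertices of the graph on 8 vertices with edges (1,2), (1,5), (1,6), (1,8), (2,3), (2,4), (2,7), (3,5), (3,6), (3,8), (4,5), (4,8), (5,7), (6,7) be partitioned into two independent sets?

Step 1: Attempt 2-coloring using BFS:
  Start at vertex 1, assign color 0
  Color vertex 2 with color 1 (neighbor of 1)
  Color vertex 5 with color 1 (neighbor of 1)
  Color vertex 6 with color 1 (neighbor of 1)
  Color vertex 8 with color 1 (neighbor of 1)
  Color vertex 3 with color 0 (neighbor of 2)
  Color vertex 4 with color 0 (neighbor of 2)
  Color vertex 7 with color 0 (neighbor of 2)

Step 2: 2-coloring succeeded. No conflicts found.
  Set A (color 0): {1, 3, 4, 7}
  Set B (color 1): {2, 5, 6, 8}

The graph is bipartite with partition {1, 3, 4, 7}, {2, 5, 6, 8}.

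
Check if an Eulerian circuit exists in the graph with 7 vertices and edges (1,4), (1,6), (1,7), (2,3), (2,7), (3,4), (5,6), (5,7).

Step 1: Find the degree of each vertex:
  deg(1) = 3
  deg(2) = 2
  deg(3) = 2
  deg(4) = 2
  deg(5) = 2
  deg(6) = 2
  deg(7) = 3

Step 2: Count vertices with odd degree:
  Odd-degree vertices: 1, 7 (2 total)

Step 3: Apply Euler's theorem:
  - Eulerian circuit exists iff graph is connected and all vertices have even degree
  - Eulerian path exists iff graph is connected and has 0 or 2 odd-degree vertices

Graph is connected with exactly 2 odd-degree vertices (1, 7).
Eulerian path exists (starting and ending at the odd-degree vertices), but no Eulerian circuit.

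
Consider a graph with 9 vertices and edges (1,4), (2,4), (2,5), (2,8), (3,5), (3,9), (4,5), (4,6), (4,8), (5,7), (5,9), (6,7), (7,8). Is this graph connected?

Step 1: Build adjacency list from edges:
  1: 4
  2: 4, 5, 8
  3: 5, 9
  4: 1, 2, 5, 6, 8
  5: 2, 3, 4, 7, 9
  6: 4, 7
  7: 5, 6, 8
  8: 2, 4, 7
  9: 3, 5

Step 2: Run BFS/DFS from vertex 1:
  Visited: {1, 4, 2, 5, 6, 8, 3, 7, 9}
  Reached 9 of 9 vertices

Step 3: All 9 vertices reached from vertex 1, so the graph is connected.
Answer: Yes, the graph is connected.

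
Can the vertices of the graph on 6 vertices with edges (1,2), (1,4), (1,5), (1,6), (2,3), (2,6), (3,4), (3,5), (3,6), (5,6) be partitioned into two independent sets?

Step 1: Attempt 2-coloring using BFS:
  Start at vertex 1, assign color 0
  Color vertex 2 with color 1 (neighbor of 1)
  Color vertex 4 with color 1 (neighbor of 1)
  Color vertex 5 with color 1 (neighbor of 1)
  Color vertex 6 with color 1 (neighbor of 1)
  Color vertex 3 with color 0 (neighbor of 2)

Step 2: Conflict found! Vertices 2 and 6 are adjacent but have the same color.
This means the graph contains an odd cycle.

The graph is NOT bipartite.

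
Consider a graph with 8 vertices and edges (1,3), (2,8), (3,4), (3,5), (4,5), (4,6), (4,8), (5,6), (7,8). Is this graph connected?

Step 1: Build adjacency list from edges:
  1: 3
  2: 8
  3: 1, 4, 5
  4: 3, 5, 6, 8
  5: 3, 4, 6
  6: 4, 5
  7: 8
  8: 2, 4, 7

Step 2: Run BFS/DFS from vertex 1:
  Visited: {1, 3, 4, 5, 6, 8, 2, 7}
  Reached 8 of 8 vertices

Step 3: All 8 vertices reached from vertex 1, so the graph is connected.
Answer: Yes, the graph is connected.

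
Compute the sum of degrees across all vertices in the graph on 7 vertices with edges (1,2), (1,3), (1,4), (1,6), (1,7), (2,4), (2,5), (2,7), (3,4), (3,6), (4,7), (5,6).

Step 1: Count edges incident to each vertex:
  deg(1) = 5 (neighbors: 2, 3, 4, 6, 7)
  deg(2) = 4 (neighbors: 1, 4, 5, 7)
  deg(3) = 3 (neighbors: 1, 4, 6)
  deg(4) = 4 (neighbors: 1, 2, 3, 7)
  deg(5) = 2 (neighbors: 2, 6)
  deg(6) = 3 (neighbors: 1, 3, 5)
  deg(7) = 3 (neighbors: 1, 2, 4)

Step 2: Sum all degrees:
  5 + 4 + 3 + 4 + 2 + 3 + 3 = 24

Verification: sum of degrees = 2 * |E| = 2 * 12 = 24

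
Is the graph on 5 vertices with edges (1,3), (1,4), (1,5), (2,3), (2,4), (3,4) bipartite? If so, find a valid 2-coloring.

Step 1: Attempt 2-coloring using BFS:
  Start at vertex 1, assign color 0
  Color vertex 3 with color 1 (neighbor of 1)
  Color vertex 4 with color 1 (neighbor of 1)
  Color vertex 5 with color 1 (neighbor of 1)
  Color vertex 2 with color 0 (neighbor of 3)

Step 2: Conflict found! Vertices 3 and 4 are adjacent but have the same color.
This means the graph contains an odd cycle.

The graph is NOT bipartite.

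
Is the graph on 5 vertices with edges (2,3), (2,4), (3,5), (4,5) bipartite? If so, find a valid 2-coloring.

Step 1: Attempt 2-coloring using BFS:
  Start at vertex 1, assign color 0
  Start new component at vertex 2, assign color 0
  Color vertex 3 with color 1 (neighbor of 2)
  Color vertex 4 with color 1 (neighbor of 2)
  Color vertex 5 with color 0 (neighbor of 3)

Step 2: 2-coloring succeeded. No conflicts found.
  Set A (color 0): {1, 2, 5}
  Set B (color 1): {3, 4}

The graph is bipartite with partition {1, 2, 5}, {3, 4}.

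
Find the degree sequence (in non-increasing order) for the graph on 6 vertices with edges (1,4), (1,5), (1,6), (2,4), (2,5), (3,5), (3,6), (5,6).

Step 1: Count edges incident to each vertex:
  deg(1) = 3 (neighbors: 4, 5, 6)
  deg(2) = 2 (neighbors: 4, 5)
  deg(3) = 2 (neighbors: 5, 6)
  deg(4) = 2 (neighbors: 1, 2)
  deg(5) = 4 (neighbors: 1, 2, 3, 6)
  deg(6) = 3 (neighbors: 1, 3, 5)

Step 2: Sort degrees in non-increasing order:
  Degrees: [3, 2, 2, 2, 4, 3] -> sorted: [4, 3, 3, 2, 2, 2]

Degree sequence: [4, 3, 3, 2, 2, 2]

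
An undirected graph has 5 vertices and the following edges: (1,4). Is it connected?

Step 1: Build adjacency list from edges:
  1: 4
  2: (none)
  3: (none)
  4: 1
  5: (none)

Step 2: Run BFS/DFS from vertex 1:
  Visited: {1, 4}
  Reached 2 of 5 vertices

Step 3: Only 2 of 5 vertices reached. Graph is disconnected.
Connected components: {1, 4}, {2}, {3}, {5}
Answer: No, the graph is not connected (4 components).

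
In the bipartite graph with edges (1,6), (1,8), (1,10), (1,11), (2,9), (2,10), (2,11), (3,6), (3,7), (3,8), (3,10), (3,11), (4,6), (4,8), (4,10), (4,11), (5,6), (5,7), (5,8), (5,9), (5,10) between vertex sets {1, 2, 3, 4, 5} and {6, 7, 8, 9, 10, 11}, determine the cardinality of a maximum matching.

Step 1: List the neighbors of each left vertex:
  1: 6, 8, 10, 11
  2: 9, 10, 11
  3: 6, 7, 8, 10, 11
  4: 6, 8, 10, 11
  5: 6, 7, 8, 9, 10

Step 2: Greedily match left vertices, then look for augmenting paths:
  Match 1 -- 6
  Match 2 -- 9
  Match 3 -- 7
  Match 4 -- 8
  Match 5 -- 10
  No augmenting path remains.

Step 3: Verify this is maximum:
  Matching size 5 = min(|L|, |R|) = min(5, 6), which is an upper bound, so this matching is maximum.

Maximum matching: {(1,6), (2,9), (3,7), (4,8), (5,10)}
Size: 5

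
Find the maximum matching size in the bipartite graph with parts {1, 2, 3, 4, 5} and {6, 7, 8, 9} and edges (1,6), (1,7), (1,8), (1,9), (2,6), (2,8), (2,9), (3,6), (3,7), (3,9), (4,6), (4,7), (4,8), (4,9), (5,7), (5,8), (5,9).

Step 1: List the neighbors of each left vertex:
  1: 6, 7, 8, 9
  2: 6, 8, 9
  3: 6, 7, 9
  4: 6, 7, 8, 9
  5: 7, 8, 9

Step 2: Greedily match left vertices, then look for augmenting paths:
  Match 1 -- 6
  Match 2 -- 8
  Match 3 -- 7
  Match 4 -- 9
  No augmenting path remains.

Step 3: Verify this is maximum:
  Matching size 4 = min(|L|, |R|) = min(5, 4), which is an upper bound, so this matching is maximum.

Maximum matching: {(1,6), (2,8), (3,7), (4,9)}
Size: 4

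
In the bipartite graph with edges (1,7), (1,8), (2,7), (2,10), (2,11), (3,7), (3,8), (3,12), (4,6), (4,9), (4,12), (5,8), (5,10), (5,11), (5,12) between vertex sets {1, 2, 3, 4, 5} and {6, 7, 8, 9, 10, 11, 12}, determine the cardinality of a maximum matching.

Step 1: List the neighbors of each left vertex:
  1: 7, 8
  2: 7, 10, 11
  3: 7, 8, 12
  4: 6, 9, 12
  5: 8, 10, 11, 12

Step 2: Greedily match left vertices, then look for augmenting paths:
  Match 1 -- 7
  Match 2 -- 10
  Match 3 -- 8
  Match 4 -- 6
  Match 5 -- 11
  No augmenting path remains.

Step 3: Verify this is maximum:
  Matching size 5 = min(|L|, |R|) = min(5, 7), which is an upper bound, so this matching is maximum.

Maximum matching: {(1,7), (2,10), (3,8), (4,6), (5,11)}
Size: 5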